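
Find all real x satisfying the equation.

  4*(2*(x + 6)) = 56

Step 1. [4*(2*(x + 6)) = 56] leading coefficient 4: divide by 4, so div: 2*(x + 6) = 14.
Step 2. [2*(x + 6) = 14] divide by the outer 2 ⇒ div: x + 6 = 7.
Step 3. [x + 6 = 7] peel the +6: subtract 6 from each side ⇒ sub: x = 1.

Answer: x ∈ {1}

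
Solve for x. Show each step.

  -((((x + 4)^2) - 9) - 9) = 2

Step 1. [-((((x + 4)^2) - 9) - 9) = 2] flip signs both sides ⇒ neg: (((x + 4)^2) - 9) - 9 = -2.
Step 2. [(((x + 4)^2) - 9) - 9 = -2] 9 comes off first (add 9) ⇒ sub: ((x + 4)^2) - 9 = 7.
Step 3. [((x + 4)^2) - 9 = 7] add 9: x sits inside (… - 9) ⇒ sub: (x + 4)^2 = 16.
Step 4. [(x + 4)^2 = 16] 16 ≥ 0, LHS is (·)² — take ±√. So sqrt: x + 4 = 4 or -4.
Step 5. [x + 4 = 4 or -4] subtract 4: x sits inside (… + 4). So sub: x = 0 or -8.

Answer: x ∈ {-8, 0}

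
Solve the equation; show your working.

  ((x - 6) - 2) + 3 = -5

Step 1. [((x - 6) - 2) + 3 = -5] +3 is outermost — subtract 3 both sides. So sub: (x - 6) - 2 = -8.
Step 2. [(x - 6) - 2 = -8] peel the -2: add 2 from each side. So sub: x - 6 = -6.
Step 3. [x - 6 = -6] peel the -6: add 6 from each side ⇒ sub: x = 0.

Answer: x ∈ {0}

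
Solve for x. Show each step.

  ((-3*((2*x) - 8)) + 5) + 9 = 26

Step 1. [((-3*((2*x) - 8)) + 5) + 9 = 26] the outer +9 inverts by subtracting 9 ⇒ sub: (-3*((2*x) - 8)) + 5 = 17.
Step 2. [(-3*((2*x) - 8)) + 5 = 17] the outer +5 inverts by subtracting 5, so sub: -3*((2*x) - 8) = 12.
Step 3. [-3*((2*x) - 8) = 12] LHS = -3·(…); ÷-3 both sides. So div: (2*x) - 8 = -4.
Step 4. [(2*x) - 8 = -4] common factor 2 (LHS and -4) — divide through. So factor: x - 4 = -2.
Step 5. [x - 4 = -2] peel the -4: add 4 from each side ⇒ sub: x = 2.

Answer: x ∈ {2}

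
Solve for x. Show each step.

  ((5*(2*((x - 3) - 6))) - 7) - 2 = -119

Step 1. [((5*(2*((x - 3) - 6))) - 7) - 2 = -119] 2 comes off first (add 2). So sub: (5*(2*((x - 3) - 6))) - 7 = -117.
Step 2. [(5*(2*((x - 3) - 6))) - 7 = -117] the outer -7 inverts by adding 7. So sub: 5*(2*((x - 3) - 6)) = -110.
Step 3. [5*(2*((x - 3) - 6)) = -110] LHS = 5·(…); ÷5 both sides, so div: 2*((x - 3) - 6) = -22.
Step 4. [2*((x - 3) - 6) = -22] divide by the outer 2. So div: (x - 3) - 6 = -11.
Step 5. [(x - 3) - 6 = -11] 6 comes off first (add 6). So sub: x - 3 = -5.
Step 6. [x - 3 = -5] -3 is outermost — add 3 both sides, so sub: x = -2.

Answer: x ∈ {-2}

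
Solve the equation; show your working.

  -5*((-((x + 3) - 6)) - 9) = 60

Step 1. [-5*((-((x + 3) - 6)) - 9) = 60] -5 out front; divide by -5. So div: (-((x + 3) - 6)) - 9 = -12.
Step 2. [(-((x + 3) - 6)) - 9 = -12] 9 comes off first (add 9), so sub: -((x + 3) - 6) = -3.
Step 3. [-((x + 3) - 6) = -3] flip signs both sides ⇒ neg: (x + 3) - 6 = 3.
Step 4. [(x + 3) - 6 = 3] peel the -6: add 6 from each side ⇒ sub: x + 3 = 9.
Step 5. [x + 3 = 9] subtract 3: x sits inside (… + 3). So sub: x = 6.

Answer: x ∈ {6}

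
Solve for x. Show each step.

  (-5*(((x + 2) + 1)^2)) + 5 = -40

Step 1. [(-5*(((x + 2) + 1)^2)) + 5 = -40] peel the +5: subtract 5 from each side ⇒ sub: -5*(((x + 2) + 1)^2) = -45.
Step 2. [-5*(((x + 2) + 1)^2) = -45] leading coefficient -5: divide by -5, so div: ((x + 2) + 1)^2 = 9.
Step 3. [((x + 2) + 1)^2 = 9] 9 ≥ 0, LHS is (·)² — take ±√. So sqrt: (x + 2) + 1 = 3 or -3.
Step 4. [(x + 2) + 1 = 3 or -3] the outer +1 inverts by subtracting 1. So sub: x + 2 = 2 or -4.
Step 5. [x + 2 = 2 or -4] subtract 2: x sits inside (… + 2). So sub: x = 0 or -6.

Answer: x ∈ {-6, 0}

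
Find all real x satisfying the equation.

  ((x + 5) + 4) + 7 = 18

Step 1. [((x + 5) + 4) + 7 = 18] the outer +7 inverts by subtracting 7 ⇒ sub: (x + 5) + 4 = 11.
Step 2. [(x + 5) + 4 = 11] 4 comes off first (subtract 4), so sub: x + 5 = 7.
Step 3. [x + 5 = 7] subtract 5: x sits inside (… + 5). So sub: x = 2.

Answer: x ∈ {2}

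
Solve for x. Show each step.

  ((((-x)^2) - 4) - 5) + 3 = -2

Step 1. [((((-x)^2) - 4) - 5) + 3 = -2] subtract 3: x sits inside (… + 3). So sub: (((-x)^2) - 4) - 5 = -5.
Step 2. [(((-x)^2) - 4) - 5 = -5] the outer -5 inverts by adding 5. So sub: ((-x)^2) - 4 = 0.
Step 3. [((-x)^2) - 4 = 0] the outer -4 inverts by adding 4 ⇒ sub: (-x)^2 = 4.
Step 4. [(-x)^2 = 4] √ both sides: 4 ≥ 0 gives two branches, so sqrt: -x = 2 or -2.
Step 5. [-x = 2 or -2] LHS negated; negate both sides, so neg: x = -2 or 2.

Answer: x ∈ {-2, 2}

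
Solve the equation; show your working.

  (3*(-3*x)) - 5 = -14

Step 1. [(3*(-3*x)) - 5 = -14] 5 comes off first (add 5), so sub: 3*(-3*x) = -9.
Step 2. [3*(-3*x) = -9] leading coefficient 3: divide by 3, so div: -3*x = -3.
Step 3. [-3*x = -3] LHS = -3·(…); ÷-3 both sides ⇒ div: x = 1.

Answer: x ∈ {1}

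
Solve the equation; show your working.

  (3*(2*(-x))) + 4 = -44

Step 1. [(3*(2*(-x))) + 4 = -44] the outer +4 inverts by subtracting 4. So sub: 3*(2*(-x)) = -48.
Step 2. [3*(2*(-x)) = -48] LHS = 3·(…); ÷3 both sides, so div: 2*(-x) = -16.
Step 3. [2*(-x) = -16] 2·(inner) — divide through by 2, so div: -x = -8.
Step 4. [-x = -8] LHS negated; negate both sides ⇒ neg: x = 8.

Answer: x ∈ {8}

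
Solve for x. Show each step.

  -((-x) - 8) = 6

Step 1. [-((-x) - 8) = 6] LHS negated; negate both sides ⇒ neg: (-x) - 8 = -6.
Step 2. [(-x) - 8 = -6] -8 is outermost — add 8 both sides. So sub: -x = 2.
Step 3. [-x = 2] LHS negated; negate both sides, so neg: x = -2.

Answer: x ∈ {-2}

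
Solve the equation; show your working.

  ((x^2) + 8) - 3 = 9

Step 1. [((x^2) + 8) - 3 = 9] peel the -3: add 3 from each side, so sub: (x^2) + 8 = 12.
Step 2. [(x^2) + 8 = 12] peel the +8: subtract 8 from each side. So sub: x^2 = 4.
Step 3. [x^2 = 4] √ both sides: 4 ≥ 0 gives two branches, so sqrt: x = 2 or -2.

Answer: x ∈ {-2, 2}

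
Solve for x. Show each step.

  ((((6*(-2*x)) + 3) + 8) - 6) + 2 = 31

Step 1. [((((6*(-2*x)) + 3) + 8) - 6) + 2 = 31] peel the +2: subtract 2 from each side. So sub: (((6*(-2*x)) + 3) + 8) - 6 = 29.
Step 2. [(((6*(-2*x)) + 3) + 8) - 6 = 29] add 6: x sits inside (… - 6). So sub: ((6*(-2*x)) + 3) + 8 = 35.
Step 3. [((6*(-2*x)) + 3) + 8 = 35] the outer +8 inverts by subtracting 8, so sub: (6*(-2*x)) + 3 = 27.
Step 4. [(6*(-2*x)) + 3 = 27] subtract 3: x sits inside (… + 3). So sub: 6*(-2*x) = 24.
Step 5. [6*(-2*x) = 24] leading coefficient 6: divide by 6 ⇒ div: -2*x = 4.
Step 6. [-2*x = 4] -2·(inner) — divide through by -2, so div: x = -2.

Answer: x ∈ {-2}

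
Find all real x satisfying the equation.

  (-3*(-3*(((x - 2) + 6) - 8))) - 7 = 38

Step 1. [(-3*(-3*(((x - 2) + 6) - 8))) - 7 = 38] add 7: x sits inside (… - 7), so sub: -3*(-3*(((x - 2) + 6) - 8)) = 45.
Step 2. [-3*(-3*(((x - 2) + 6) - 8)) = 45] leading coefficient -3: divide by -3. So div: -3*(((x - 2) + 6) - 8) = -15.
Step 3. [-3*(((x - 2) + 6) - 8) = -15] LHS = -3·(…); ÷-3 both sides. So div: ((x - 2) + 6) - 8 = 5.
Step 4. [((x - 2) + 6) - 8 = 5] add 8: x sits inside (… - 8), so sub: (x - 2) + 6 = 13.
Step 5. [(x - 2) + 6 = 13] subtract 6: x sits inside (… + 6) ⇒ sub: x - 2 = 7.
Step 6. [x - 2 = 7] 2 comes off first (add 2) ⇒ sub: x = 9.

Answer: x ∈ {9}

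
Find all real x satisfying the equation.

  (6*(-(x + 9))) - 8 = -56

Step 1. [(6*(-(x + 9))) - 8 = -56] -8 is outermost — add 8 both sides, so sub: 6*(-(x + 9)) = -48.
Step 2. [6*(-(x + 9)) = -48] divide by the outer 6, so div: -(x + 9) = -8.
Step 3. [-(x + 9) = -8] leading − — multiply by −1, so neg: x + 9 = 8.
Step 4. [x + 9 = 8] the outer +9 inverts by subtracting 9 ⇒ sub: x = -1.

Answer: x ∈ {-1}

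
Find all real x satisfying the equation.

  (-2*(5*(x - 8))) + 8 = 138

Step 1. [(-2*(5*(x - 8))) + 8 = 138] peel the +8: subtract 8 from each side, so sub: -2*(5*(x - 8)) = 130.
Step 2. [-2*(5*(x - 8)) = 130] -2·(inner) — divide through by -2 ⇒ div: 5*(x - 8) = -65.
Step 3. [5*(x - 8) = -65] divide by the outer 5 ⇒ div: x - 8 = -13.
Step 4. [x - 8 = -13] 8 comes off first (add 8). So sub: x = -5.

Answer: x ∈ {-5}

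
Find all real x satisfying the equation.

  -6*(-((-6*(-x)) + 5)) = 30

Step 1. [-6*(-((-6*(-x)) + 5)) = 30] divide by the outer -6. So div: -((-6*(-x)) + 5) = -5.
Step 2. [-((-6*(-x)) + 5) = -5] leading − — multiply by −1 ⇒ neg: (-6*(-x)) + 5 = 5.
Step 3. [(-6*(-x)) + 5 = 5] peel the +5: subtract 5 from each side ⇒ sub: -6*(-x) = 0.
Step 4. [-6*(-x) = 0] LHS = -6·(…); ÷-6 both sides. So div: -x = 0.
Step 5. [-x = 0] leading − — multiply by −1 ⇒ neg: x = 0.

Answer: x ∈ {0}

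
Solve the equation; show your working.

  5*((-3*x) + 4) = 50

Step 1. [5*((-3*x) + 4) = 50] divide by the outer 5, so div: (-3*x) + 4 = 10.
Step 2. [(-3*x) + 4 = 10] peel the +4: subtract 4 from each side. So sub: -3*x = 6.
Step 3. [-3*x = 6] divide by the outer -3 ⇒ div: x = -2.

Answer: x ∈ {-2}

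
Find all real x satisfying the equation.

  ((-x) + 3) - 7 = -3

Step 1. [((-x) + 3) - 7 = -3] the outer -7 inverts by adding 7, so sub: (-x) + 3 = 4.
Step 2. [(-x) + 3 = 4] subtract 3: x sits inside (… + 3). So sub: -x = 1.
Step 3. [-x = 1] flip signs both sides, so neg: x = -1.

Answer: x ∈ {-1}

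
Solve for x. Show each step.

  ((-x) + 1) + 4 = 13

Step 1. [((-x) + 1) + 4 = 13] peel the +4: subtract 4 from each side ⇒ sub: (-x) + 1 = 9.
Step 2. [(-x) + 1 = 9] +1 is outermost — subtract 1 both sides, so sub: -x = 8.
Step 3. [-x = 8] leading − — multiply by −1, so neg: x = -8.

Answer: x ∈ {-8}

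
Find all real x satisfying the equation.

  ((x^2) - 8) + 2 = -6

Step 1. [((x^2) - 8) + 2 = -6] subtract 2: x sits inside (… + 2) ⇒ sub: (x^2) - 8 = -8.
Step 2. [(x^2) - 8 = -8] 8 comes off first (add 8) ⇒ sub: x^2 = 0.
Step 3. [x^2 = 0] LHS squared, RHS 0 ≥ 0: apply √ (±) ⇒ sqrt: x = 0.

Answer: x ∈ {0}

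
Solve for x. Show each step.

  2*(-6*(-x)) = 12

Step 1. [2*(-6*(-x)) = 12] 2 out front; divide by 2. So div: -6*(-x) = 6.
Step 2. [-6*(-x) = 6] -6 out front; divide by -6 ⇒ div: -x = -1.
Step 3. [-x = -1] flip signs both sides ⇒ neg: x = 1.

Answer: x ∈ {1}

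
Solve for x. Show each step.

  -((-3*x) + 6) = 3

Step 1. [-((-3*x) + 6) = 3] flip signs both sides ⇒ neg: (-3*x) + 6 = -3.
Step 2. [(-3*x) + 6 = -3] 6 comes off first (subtract 6). So sub: -3*x = -9.
Step 3. [-3*x = -9] divide by the outer -3, so div: x = 3.

Answer: x ∈ {3}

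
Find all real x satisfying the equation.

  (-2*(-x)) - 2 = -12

Step 1. [(-2*(-x)) - 2 = -12] -2 is outermost — add 2 both sides. So sub: -2*(-x) = -10.
Step 2. [-2*(-x) = -10] divide by the outer -2, so div: -x = 5.
Step 3. [-x = 5] LHS negated; negate both sides ⇒ neg: x = -5.

Answer: x ∈ {-5}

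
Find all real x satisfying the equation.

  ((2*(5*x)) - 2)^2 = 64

Step 1. [((2*(5*x)) - 2)^2 = 64] 64 ≥ 0, LHS is (·)² — take ±√. So sqrt: (2*(5*x)) - 2 = 8 or -8.
Step 2. [(2*(5*x)) - 2 = 8 or -8] peel the -2: add 2 from each side. So sub: 2*(5*x) = 10 or -6.
Step 3. [2*(5*x) = 10 or -6] leading coefficient 2: divide by 2. So div: 5*x = 5 or -3.
Step 4. [5*x = 5 or -3] 5·(inner) — divide through by 5 ⇒ div: x = 1 or -3/5.

Answer: x ∈ {-3/5, 1}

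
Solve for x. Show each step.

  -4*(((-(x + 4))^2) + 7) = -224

Step 1. [-4*(((-(x + 4))^2) + 7) = -224] -4·(inner) — divide through by -4. So div: ((-(x + 4))^2) + 7 = 56.
Step 2. [((-(x + 4))^2) + 7 = 56] peel the +7: subtract 7 from each side ⇒ sub: (-(x + 4))^2 = 49.
Step 3. [(-(x + 4))^2 = 49] LHS squared, RHS 49 ≥ 0: apply √ (±). So sqrt: -(x + 4) = 7 or -7.
Step 4. [-(x + 4) = 7 or -7] leading − — multiply by −1. So neg: x + 4 = -7 or 7.
Step 5. [x + 4 = -7 or 7] 4 comes off first (subtract 4). So sub: x = -11 or 3.

Answer: x ∈ {-11, 3}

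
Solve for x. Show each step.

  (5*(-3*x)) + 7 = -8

Step 1. [(5*(-3*x)) + 7 = -8] the outer +7 inverts by subtracting 7. So sub: 5*(-3*x) = -15.
Step 2. [5*(-3*x) = -15] 5·(inner) — divide through by 5, so div: -3*x = -3.
Step 3. [-3*x = -3] LHS = -3·(…); ÷-3 both sides. So div: x = 1.

Answer: x ∈ {1}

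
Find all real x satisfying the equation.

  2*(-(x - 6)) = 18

Step 1. [2*(-(x - 6)) = 18] leading coefficient 2: divide by 2. So div: -(x - 6) = 9.
Step 2. [-(x - 6) = 9] leading − — multiply by −1 ⇒ neg: x - 6 = -9.
Step 3. [x - 6 = -9] the outer -6 inverts by adding 6, so sub: x = -3.

Answer: x ∈ {-3}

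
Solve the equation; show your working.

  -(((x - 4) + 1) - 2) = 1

Step 1. [-(((x - 4) + 1) - 2) = 1] leading − — multiply by −1, so neg: ((x - 4) + 1) - 2 = -1.
Step 2. [((x - 4) + 1) - 2 = -1] 2 comes off first (add 2), so sub: (x - 4) + 1 = 1.
Step 3. [(x - 4) + 1 = 1] the outer +1 inverts by subtracting 1, so sub: x - 4 = 0.
Step 4. [x - 4 = 0] add 4: x sits inside (… - 4) ⇒ sub: x = 4.

Answer: x ∈ {4}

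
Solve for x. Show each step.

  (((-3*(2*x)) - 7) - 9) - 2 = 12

Step 1. [(((-3*(2*x)) - 7) - 9) - 2 = 12] the outer -2 inverts by adding 2, so sub: ((-3*(2*x)) - 7) - 9 = 14.
Step 2. [((-3*(2*x)) - 7) - 9 = 14] add 9: x sits inside (… - 9). So sub: (-3*(2*x)) - 7 = 23.
Step 3. [(-3*(2*x)) - 7 = 23] add 7: x sits inside (… - 7). So sub: -3*(2*x) = 30.
Step 4. [-3*(2*x) = 30] -3 out front; divide by -3. So div: 2*x = -10.
Step 5. [2*x = -10] 2·(inner) — divide through by 2, so div: x = -5.

Answer: x ∈ {-5}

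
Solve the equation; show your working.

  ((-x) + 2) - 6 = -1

Step 1. [((-x) + 2) - 6 = -1] the outer -6 inverts by adding 6. So sub: (-x) + 2 = 5.
Step 2. [(-x) + 2 = 5] 2 comes off first (subtract 2) ⇒ sub: -x = 3.
Step 3. [-x = 3] flip signs both sides ⇒ neg: x = -3.

Answer: x ∈ {-3}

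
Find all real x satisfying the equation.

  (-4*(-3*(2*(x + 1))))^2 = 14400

Step 1. [(-4*(-3*(2*(x + 1))))^2 = 14400] LHS squared, RHS 14400 ≥ 0: apply √ (±), so sqrt: -4*(-3*(2*(x + 1))) = 120 or -120.
Step 2. [-4*(-3*(2*(x + 1))) = 120 or -120] leading coefficient -4: divide by -4. So div: -3*(2*(x + 1)) = -30 or 30.
Step 3. [-3*(2*(x + 1)) = -30 or 30] -3·(inner) — divide through by -3. So div: 2*(x + 1) = 10 or -10.
Step 4. [2*(x + 1) = 10 or -10] 2·(inner) — divide through by 2 ⇒ div: x + 1 = 5 or -5.
Step 5. [x + 1 = 5 or -5] +1 is outermost — subtract 1 both sides. So sub: x = 4 or -6.

Answer: x ∈ {-6, 4}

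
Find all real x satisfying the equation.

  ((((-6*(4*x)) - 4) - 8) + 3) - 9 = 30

Step 1. [((((-6*(4*x)) - 4) - 8) + 3) - 9 = 30] -9 is outermost — add 9 both sides. So sub: (((-6*(4*x)) - 4) - 8) + 3 = 39.
Step 2. [(((-6*(4*x)) - 4) - 8) + 3 = 39] subtract 3: x sits inside (… + 3), so sub: ((-6*(4*x)) - 4) - 8 = 36.
Step 3. [((-6*(4*x)) - 4) - 8 = 36] peel the -8: add 8 from each side, so sub: (-6*(4*x)) - 4 = 44.
Step 4. [(-6*(4*x)) - 4 = 44] -4 is outermost — add 4 both sides ⇒ sub: -6*(4*x) = 48.
Step 5. [-6*(4*x) = 48] -6·(inner) — divide through by -6. So div: 4*x = -8.
Step 6. [4*x = -8] 4 out front; divide by 4, so div: x = -2.

Answer: x ∈ {-2}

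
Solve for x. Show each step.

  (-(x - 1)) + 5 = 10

Step 1. [(-(x - 1)) + 5 = 10] +5 is outermost — subtract 5 both sides, so sub: -(x - 1) = 5.
Step 2. [-(x - 1) = 5] LHS negated; negate both sides, so neg: x - 1 = -5.
Step 3. [x - 1 = -5] 1 comes off first (add 1), so sub: x = -4.

Answer: x ∈ {-4}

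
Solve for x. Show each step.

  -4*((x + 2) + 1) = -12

Step 1. [-4*((x + 2) + 1) = -12] leading coefficient -4: divide by -4 ⇒ div: (x + 2) + 1 = 3.
Step 2. [(x + 2) + 1 = 3] subtract 1: x sits inside (… + 1), so sub: x + 2 = 2.
Step 3. [x + 2 = 2] +2 is outermost — subtract 2 both sides, so sub: x = 0.

Answer: x ∈ {0}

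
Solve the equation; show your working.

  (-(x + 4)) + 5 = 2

Step 1. [(-(x + 4)) + 5 = 2] peel the +5: subtract 5 from each side, so sub: -(x + 4) = -3.
Step 2. [-(x + 4) = -3] LHS negated; negate both sides, so neg: x + 4 = 3.
Step 3. [x + 4 = 3] 4 comes off first (subtract 4). So sub: x = -1.

Answer: x ∈ {-1}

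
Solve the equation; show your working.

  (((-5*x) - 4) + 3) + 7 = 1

Step 1. [(((-5*x) - 4) + 3) + 7 = 1] the outer +7 inverts by subtracting 7, so sub: ((-5*x) - 4) + 3 = -6.
Step 2. [((-5*x) - 4) + 3 = -6] peel the +3: subtract 3 from each side, so sub: (-5*x) - 4 = -9.
Step 3. [(-5*x) - 4 = -9] the outer -4 inverts by adding 4. So sub: -5*x = -5.
Step 4. [-5*x = -5] -5·(inner) — divide through by -5 ⇒ div: x = 1.

Answer: x ∈ {1}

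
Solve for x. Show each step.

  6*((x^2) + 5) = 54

Step 1. [6*((x^2) + 5) = 54] leading coefficient 6: divide by 6. So div: (x^2) + 5 = 9.
Step 2. [(x^2) + 5 = 9] subtract 5: x sits inside (… + 5), so sub: x^2 = 4.
Step 3. [x^2 = 4] √ both sides: 4 ≥ 0 gives two branches ⇒ sqrt: x = 2 or -2.

Answer: x ∈ {-2, 2}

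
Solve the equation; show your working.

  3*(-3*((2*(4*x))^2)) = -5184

Step 1. [3*(-3*((2*(4*x))^2)) = -5184] leading coefficient 3: divide by 3. So div: -3*((2*(4*x))^2) = -1728.
Step 2. [-3*((2*(4*x))^2) = -1728] leading coefficient -3: divide by -3 ⇒ div: (2*(4*x))^2 = 576.
Step 3. [(2*(4*x))^2 = 576] LHS squared, RHS 576 ≥ 0: apply √ (±). So sqrt: 2*(4*x) = 24 or -24.
Step 4. [2*(4*x) = 24 or -24] 2 out front; divide by 2, so div: 4*x = 12 or -12.
Step 5. [4*x = 12 or -12] divide by the outer 4 ⇒ div: x = 3 or -3.

Answer: x ∈ {-3, 3}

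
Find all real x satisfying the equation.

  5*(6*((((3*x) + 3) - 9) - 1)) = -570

Step 1. [5*(6*((((3*x) + 3) - 9) - 1)) = -570] leading coefficient 5: divide by 5. So div: 6*((((3*x) + 3) - 9) - 1) = -114.
Step 2. [6*((((3*x) + 3) - 9) - 1) = -114] 6·(inner) — divide through by 6 ⇒ div: (((3*x) + 3) - 9) - 1 = -19.
Step 3. [(((3*x) + 3) - 9) - 1 = -19] 1 comes off first (add 1). So sub: ((3*x) + 3) - 9 = -18.
Step 4. [((3*x) + 3) - 9 = -18] the outer -9 inverts by adding 9. So sub: (3*x) + 3 = -9.
Step 5. [(3*x) + 3 = -9] common factor 3 (LHS and -9) — divide through ⇒ factor: x + 1 = -3.
Step 6. [x + 1 = -3] peel the +1: subtract 1 from each side, so sub: x = -4.

Answer: x ∈ {-4}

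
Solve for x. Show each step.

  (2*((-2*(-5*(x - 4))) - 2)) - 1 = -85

Step 1. [(2*((-2*(-5*(x - 4))) - 2)) - 1 = -85] 1 comes off first (add 1) ⇒ sub: 2*((-2*(-5*(x - 4))) - 2) = -84.
Step 2. [2*((-2*(-5*(x - 4))) - 2) = -84] leading coefficient 2: divide by 2. So div: (-2*(-5*(x - 4))) - 2 = -42.
Step 3. [(-2*(-5*(x - 4))) - 2 = -42] -2 is outermost — add 2 both sides ⇒ sub: -2*(-5*(x - 4)) = -40.
Step 4. [-2*(-5*(x - 4)) = -40] -2·(inner) — divide through by -2, so div: -5*(x - 4) = 20.
Step 5. [-5*(x - 4) = 20] divide by the outer -5, so div: x - 4 = -4.
Step 6. [x - 4 = -4] -4 is outermost — add 4 both sides ⇒ sub: x = 0.

Answer: x ∈ {0}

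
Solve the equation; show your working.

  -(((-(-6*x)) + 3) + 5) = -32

Step 1. [-(((-(-6*x)) + 3) + 5) = -32] flip signs both sides ⇒ neg: ((-(-6*x)) + 3) + 5 = 32.
Step 2. [((-(-6*x)) + 3) + 5 = 32] subtract 5: x sits inside (… + 5), so sub: (-(-6*x)) + 3 = 27.
Step 3. [(-(-6*x)) + 3 = 27] peel the +3: subtract 3 from each side. So sub: -(-6*x) = 24.
Step 4. [-(-6*x) = 24] leading − — multiply by −1, so neg: -6*x = -24.
Step 5. [-6*x = -24] -6 out front; divide by -6. So div: x = 4.

Answer: x ∈ {4}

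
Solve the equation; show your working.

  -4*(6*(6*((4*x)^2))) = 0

Step 1. [-4*(6*(6*((4*x)^2))) = 0] -4·(inner) — divide through by -4 ⇒ div: 6*(6*((4*x)^2)) = 0.
Step 2. [6*(6*((4*x)^2)) = 0] LHS = 6·(…); ÷6 both sides, so div: 6*((4*x)^2) = 0.
Step 3. [6*((4*x)^2) = 0] 6·(inner) — divide through by 6. So div: (4*x)^2 = 0.
Step 4. [(4*x)^2 = 0] LHS squared, RHS 0 ≥ 0: apply √ (±). So sqrt: 4*x = 0.
Step 5. [4*x = 0] 4 out front; divide by 4 ⇒ div: x = 0.

Answer: x ∈ {0}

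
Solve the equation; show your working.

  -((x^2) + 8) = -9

Step 1. [-((x^2) + 8) = -9] flip signs both sides ⇒ neg: (x^2) + 8 = 9.
Step 2. [(x^2) + 8 = 9] peel the +8: subtract 8 from each side, so sub: x^2 = 1.
Step 3. [x^2 = 1] √ both sides: 1 ≥ 0 gives two branches, so sqrt: x = 1 or -1.

Answer: x ∈ {-1, 1}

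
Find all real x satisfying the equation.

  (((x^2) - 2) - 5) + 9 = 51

Step 1. [(((x^2) - 2) - 5) + 9 = 51] +9 is outermost — subtract 9 both sides ⇒ sub: ((x^2) - 2) - 5 = 42.
Step 2. [((x^2) - 2) - 5 = 42] peel the -5: add 5 from each side, so sub: (x^2) - 2 = 47.
Step 3. [(x^2) - 2 = 47] the outer -2 inverts by adding 2 ⇒ sub: x^2 = 49.
Step 4. [x^2 = 49] LHS squared, RHS 49 ≥ 0: apply √ (±). So sqrt: x = 7 or -7.

Answer: x ∈ {-7, 7}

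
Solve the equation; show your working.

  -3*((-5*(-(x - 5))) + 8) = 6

Step 1. [-3*((-5*(-(x - 5))) + 8) = 6] -3 out front; divide by -3. So div: (-5*(-(x - 5))) + 8 = -2.
Step 2. [(-5*(-(x - 5))) + 8 = -2] subtract 8: x sits inside (… + 8). So sub: -5*(-(x - 5)) = -10.
Step 3. [-5*(-(x - 5)) = -10] leading coefficient -5: divide by -5. So div: -(x - 5) = 2.
Step 4. [-(x - 5) = 2] leading − — multiply by −1. So neg: x - 5 = -2.
Step 5. [x - 5 = -2] 5 comes off first (add 5). So sub: x = 3.

Answer: x ∈ {3}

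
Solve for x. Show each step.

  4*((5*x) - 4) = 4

Step 1. [4*((5*x) - 4) = 4] divide by the outer 4. So div: (5*x) - 4 = 1.
Step 2. [(5*x) - 4 = 1] peel the -4: add 4 from each side ⇒ sub: 5*x = 5.
Step 3. [5*x = 5] divide by the outer 5 ⇒ div: x = 1.

Answer: x ∈ {1}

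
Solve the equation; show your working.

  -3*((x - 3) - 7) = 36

Step 1. [-3*((x - 3) - 7) = 36] leading coefficient -3: divide by -3 ⇒ div: (x - 3) - 7 = -12.
Step 2. [(x - 3) - 7 = -12] peel the -7: add 7 from each side, so sub: x - 3 = -5.
Step 3. [x - 3 = -5] -3 is outermost — add 3 both sides. So sub: x = -2.

Answer: x ∈ {-2}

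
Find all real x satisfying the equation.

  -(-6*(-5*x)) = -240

Step 1. [-(-6*(-5*x)) = -240] flip signs both sides ⇒ neg: -6*(-5*x) = 240.
Step 2. [-6*(-5*x) = 240] -6 out front; divide by -6 ⇒ div: -5*x = -40.
Step 3. [-5*x = -40] divide by the outer -5 ⇒ div: x = 8.

Answer: x ∈ {8}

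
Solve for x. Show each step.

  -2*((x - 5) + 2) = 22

Step 1. [-2*((x - 5) + 2) = 22] -2 out front; divide by -2, so div: (x - 5) + 2 = -11.
Step 2. [(x - 5) + 2 = -11] 2 comes off first (subtract 2) ⇒ sub: x - 5 = -13.
Step 3. [x - 5 = -13] 5 comes off first (add 5). So sub: x = -8.

Answer: x ∈ {-8}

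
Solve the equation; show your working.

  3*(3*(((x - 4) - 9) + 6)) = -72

Step 1. [3*(3*(((x - 4) - 9) + 6)) = -72] 3·(inner) — divide through by 3, so div: 3*(((x - 4) - 9) + 6) = -24.
Step 2. [3*(((x - 4) - 9) + 6) = -24] divide by the outer 3 ⇒ div: ((x - 4) - 9) + 6 = -8.
Step 3. [((x - 4) - 9) + 6 = -8] the outer +6 inverts by subtracting 6. So sub: (x - 4) - 9 = -14.
Step 4. [(x - 4) - 9 = -14] -9 is outermost — add 9 both sides. So sub: x - 4 = -5.
Step 5. [x - 4 = -5] the outer -4 inverts by adding 4, so sub: x = -1.

Answer: x ∈ {-1}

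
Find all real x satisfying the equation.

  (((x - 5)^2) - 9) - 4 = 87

Step 1. [(((x - 5)^2) - 9) - 4 = 87] peel the -4: add 4 from each side, so sub: ((x - 5)^2) - 9 = 91.
Step 2. [((x - 5)^2) - 9 = 91] -9 is outermost — add 9 both sides, so sub: (x - 5)^2 = 100.
Step 3. [(x - 5)^2 = 100] LHS squared, RHS 100 ≥ 0: apply √ (±) ⇒ sqrt: x - 5 = 10 or -10.
Step 4. [x - 5 = 10 or -10] add 5: x sits inside (… - 5). So sub: x = 15 or -5.

Answer: x ∈ {-5, 15}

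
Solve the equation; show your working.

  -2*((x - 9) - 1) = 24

Step 1. [-2*((x - 9) - 1) = 24] divide by the outer -2, so div: (x - 9) - 1 = -12.
Step 2. [(x - 9) - 1 = -12] the outer -1 inverts by adding 1. So sub: x - 9 = -11.
Step 3. [x - 9 = -11] add 9: x sits inside (… - 9) ⇒ sub: x = -2.

Answer: x ∈ {-2}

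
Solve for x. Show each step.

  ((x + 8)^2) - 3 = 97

Step 1. [((x + 8)^2) - 3 = 97] 3 comes off first (add 3). So sub: (x + 8)^2 = 100.
Step 2. [(x + 8)^2 = 100] 100 ≥ 0, LHS is (·)² — take ±√. So sqrt: x + 8 = 10 or -10.
Step 3. [x + 8 = 10 or -10] +8 is outermost — subtract 8 both sides ⇒ sub: x = 2 or -18.

Answer: x ∈ {-18, 2}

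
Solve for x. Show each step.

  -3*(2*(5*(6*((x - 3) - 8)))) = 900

Step 1. [-3*(2*(5*(6*((x - 3) - 8)))) = 900] -3·(inner) — divide through by -3. So div: 2*(5*(6*((x - 3) - 8))) = -300.
Step 2. [2*(5*(6*((x - 3) - 8))) = -300] LHS = 2·(…); ÷2 both sides, so div: 5*(6*((x - 3) - 8)) = -150.
Step 3. [5*(6*((x - 3) - 8)) = -150] LHS = 5·(…); ÷5 both sides, so div: 6*((x - 3) - 8) = -30.
Step 4. [6*((x - 3) - 8) = -30] LHS = 6·(…); ÷6 both sides, so div: (x - 3) - 8 = -5.
Step 5. [(x - 3) - 8 = -5] -8 is outermost — add 8 both sides ⇒ sub: x - 3 = 3.
Step 6. [x - 3 = 3] add 3: x sits inside (… - 3) ⇒ sub: x = 6.

Answer: x ∈ {6}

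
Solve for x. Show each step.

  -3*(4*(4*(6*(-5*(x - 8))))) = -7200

Step 1. [-3*(4*(4*(6*(-5*(x - 8))))) = -7200] -3 out front; divide by -3 ⇒ div: 4*(4*(6*(-5*(x - 8)))) = 2400.
Step 2. [4*(4*(6*(-5*(x - 8)))) = 2400] LHS = 4·(…); ÷4 both sides. So div: 4*(6*(-5*(x - 8))) = 600.
Step 3. [4*(6*(-5*(x - 8))) = 600] leading coefficient 4: divide by 4. So div: 6*(-5*(x - 8)) = 150.
Step 4. [6*(-5*(x - 8)) = 150] 6 out front; divide by 6. So div: -5*(x - 8) = 25.
Step 5. [-5*(x - 8) = 25] leading coefficient -5: divide by -5. So div: x - 8 = -5.
Step 6. [x - 8 = -5] 8 comes off first (add 8) ⇒ sub: x = 3.

Answer: x ∈ {3}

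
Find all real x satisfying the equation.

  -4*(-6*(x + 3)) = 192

Step 1. [-4*(-6*(x + 3)) = 192] LHS = -4·(…); ÷-4 both sides ⇒ div: -6*(x + 3) = -48.
Step 2. [-6*(x + 3) = -48] LHS = -6·(…); ÷-6 both sides ⇒ div: x + 3 = 8.
Step 3. [x + 3 = 8] 3 comes off first (subtract 3). So sub: x = 5.

Answer: x ∈ {5}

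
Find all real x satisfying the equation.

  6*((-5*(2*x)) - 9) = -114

Step 1. [6*((-5*(2*x)) - 9) = -114] 6 out front; divide by 6, so div: (-5*(2*x)) - 9 = -19.
Step 2. [(-5*(2*x)) - 9 = -19] the outer -9 inverts by adding 9. So sub: -5*(2*x) = -10.
Step 3. [-5*(2*x) = -10] -5 out front; divide by -5. So div: 2*x = 2.
Step 4. [2*x = 2] 2·(inner) — divide through by 2, so div: x = 1.

Answer: x ∈ {1}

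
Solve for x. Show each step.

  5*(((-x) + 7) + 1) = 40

Step 1. [5*(((-x) + 7) + 1) = 40] LHS = 5·(…); ÷5 both sides. So div: ((-x) + 7) + 1 = 8.
Step 2. [((-x) + 7) + 1 = 8] the outer +1 inverts by subtracting 1, so sub: (-x) + 7 = 7.
Step 3. [(-x) + 7 = 7] peel the +7: subtract 7 from each side, so sub: -x = 0.
Step 4. [-x = 0] leading − — multiply by −1. So neg: x = 0.

Answer: x ∈ {0}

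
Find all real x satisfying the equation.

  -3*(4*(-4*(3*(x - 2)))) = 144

Step 1. [-3*(4*(-4*(3*(x - 2)))) = 144] leading coefficient -3: divide by -3 ⇒ div: 4*(-4*(3*(x - 2))) = -48.
Step 2. [4*(-4*(3*(x - 2))) = -48] leading coefficient 4: divide by 4. So div: -4*(3*(x - 2)) = -12.
Step 3. [-4*(3*(x - 2)) = -12] -4·(inner) — divide through by -4 ⇒ div: 3*(x - 2) = 3.
Step 4. [3*(x - 2) = 3] 3 out front; divide by 3. So div: x - 2 = 1.
Step 5. [x - 2 = 1] the outer -2 inverts by adding 2. So sub: x = 3.

Answer: x ∈ {3}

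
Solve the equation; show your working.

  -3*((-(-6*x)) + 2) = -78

Step 1. [-3*((-(-6*x)) + 2) = -78] -3 out front; divide by -3 ⇒ div: (-(-6*x)) + 2 = 26.
Step 2. [(-(-6*x)) + 2 = 26] peel the +2: subtract 2 from each side. So sub: -(-6*x) = 24.
Step 3. [-(-6*x) = 24] leading − — multiply by −1 ⇒ neg: -6*x = -24.
Step 4. [-6*x = -24] -6 out front; divide by -6 ⇒ div: x = 4.

Answer: x ∈ {4}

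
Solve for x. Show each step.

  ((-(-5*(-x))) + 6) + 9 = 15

Step 1. [((-(-5*(-x))) + 6) + 9 = 15] the outer +9 inverts by subtracting 9 ⇒ sub: (-(-5*(-x))) + 6 = 6.
Step 2. [(-(-5*(-x))) + 6 = 6] 6 comes off first (subtract 6). So sub: -(-5*(-x)) = 0.
Step 3. [-(-5*(-x)) = 0] flip signs both sides, so neg: -5*(-x) = 0.
Step 4. [-5*(-x) = 0] -5 out front; divide by -5. So div: -x = 0.
Step 5. [-x = 0] leading − — multiply by −1 ⇒ neg: x = 0.

Answer: x ∈ {0}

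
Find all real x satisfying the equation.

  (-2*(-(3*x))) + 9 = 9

Step 1. [(-2*(-(3*x))) + 9 = 9] the outer +9 inverts by subtracting 9. So sub: -2*(-(3*x)) = 0.
Step 2. [-2*(-(3*x)) = 0] divide by the outer -2. So div: -(3*x) = 0.
Step 3. [-(3*x) = 0] flip signs both sides, so neg: 3*x = 0.
Step 4. [3*x = 0] 3 out front; divide by 3 ⇒ div: x = 0.

Answer: x ∈ {0}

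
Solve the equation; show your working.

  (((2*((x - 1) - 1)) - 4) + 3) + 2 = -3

Step 1. [(((2*((x - 1) - 1)) - 4) + 3) + 2 = -3] peel the +2: subtract 2 from each side ⇒ sub: ((2*((x - 1) - 1)) - 4) + 3 = -5.
Step 2. [((2*((x - 1) - 1)) - 4) + 3 = -5] +3 is outermost — subtract 3 both sides. So sub: (2*((x - 1) - 1)) - 4 = -8.
Step 3. [(2*((x - 1) - 1)) - 4 = -8] -4 is outermost — add 4 both sides. So sub: 2*((x - 1) - 1) = -4.
Step 4. [2*((x - 1) - 1) = -4] leading coefficient 2: divide by 2, so div: (x - 1) - 1 = -2.
Step 5. [(x - 1) - 1 = -2] peel the -1: add 1 from each side, so sub: x - 1 = -1.
Step 6. [x - 1 = -1] the outer -1 inverts by adding 1. So sub: x = 0.

Answer: x ∈ {0}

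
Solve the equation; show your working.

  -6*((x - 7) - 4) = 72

Step 1. [-6*((x - 7) - 4) = 72] LHS = -6·(…); ÷-6 both sides, so div: (x - 7) - 4 = -12.
Step 2. [(x - 7) - 4 = -12] the outer -4 inverts by adding 4, so sub: x - 7 = -8.
Step 3. [x - 7 = -8] the outer -7 inverts by adding 7 ⇒ sub: x = -1.

Answer: x ∈ {-1}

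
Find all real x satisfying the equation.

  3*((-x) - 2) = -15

Step 1. [3*((-x) - 2) = -15] divide by the outer 3. So div: (-x) - 2 = -5.
Step 2. [(-x) - 2 = -5] add 2: x sits inside (… - 2), so sub: -x = -3.
Step 3. [-x = -3] leading − — multiply by −1 ⇒ neg: x = 3.

Answer: x ∈ {3}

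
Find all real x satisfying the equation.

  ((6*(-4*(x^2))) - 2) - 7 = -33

Step 1. [((6*(-4*(x^2))) - 2) - 7 = -33] add 7: x sits inside (… - 7) ⇒ sub: (6*(-4*(x^2))) - 2 = -26.
Step 2. [(6*(-4*(x^2))) - 2 = -26] peel the -2: add 2 from each side. So sub: 6*(-4*(x^2)) = -24.
Step 3. [6*(-4*(x^2)) = -24] 6·(inner) — divide through by 6, so div: -4*(x^2) = -4.
Step 4. [-4*(x^2) = -4] LHS = -4·(…); ÷-4 both sides, so div: x^2 = 1.
Step 5. [x^2 = 1] √ both sides: 1 ≥ 0 gives two branches. So sqrt: x = 1 or -1.

Answer: x ∈ {-1, 1}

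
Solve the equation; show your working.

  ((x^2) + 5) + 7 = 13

Step 1. [((x^2) + 5) + 7 = 13] 7 comes off first (subtract 7), so sub: (x^2) + 5 = 6.
Step 2. [(x^2) + 5 = 6] 5 comes off first (subtract 5), so sub: x^2 = 1.
Step 3. [x^2 = 1] √ both sides: 1 ≥ 0 gives two branches ⇒ sqrt: x = 1 or -1.

Answer: x ∈ {-1, 1}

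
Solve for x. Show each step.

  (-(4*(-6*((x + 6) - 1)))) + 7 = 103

Step 1. [(-(4*(-6*((x + 6) - 1)))) + 7 = 103] peel the +7: subtract 7 from each side, so sub: -(4*(-6*((x + 6) - 1))) = 96.
Step 2. [-(4*(-6*((x + 6) - 1))) = 96] LHS negated; negate both sides. So neg: 4*(-6*((x + 6) - 1)) = -96.
Step 3. [4*(-6*((x + 6) - 1)) = -96] LHS = 4·(…); ÷4 both sides. So div: -6*((x + 6) - 1) = -24.
Step 4. [-6*((x + 6) - 1) = -24] leading coefficient -6: divide by -6. So div: (x + 6) - 1 = 4.
Step 5. [(x + 6) - 1 = 4] add 1: x sits inside (… - 1). So sub: x + 6 = 5.
Step 6. [x + 6 = 5] the outer +6 inverts by subtracting 6 ⇒ sub: x = -1.

Answer: x ∈ {-1}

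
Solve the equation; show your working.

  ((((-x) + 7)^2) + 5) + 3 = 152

Step 1. [((((-x) + 7)^2) + 5) + 3 = 152] 3 comes off first (subtract 3) ⇒ sub: (((-x) + 7)^2) + 5 = 149.
Step 2. [(((-x) + 7)^2) + 5 = 149] subtract 5: x sits inside (… + 5). So sub: ((-x) + 7)^2 = 144.
Step 3. [((-x) + 7)^2 = 144] 144 ≥ 0, LHS is (·)² — take ±√ ⇒ sqrt: (-x) + 7 = 12 or -12.
Step 4. [(-x) + 7 = 12 or -12] peel the +7: subtract 7 from each side. So sub: -x = 5 or -19.
Step 5. [-x = 5 or -19] LHS negated; negate both sides, so neg: x = -5 or 19.

Answer: x ∈ {-5, 19}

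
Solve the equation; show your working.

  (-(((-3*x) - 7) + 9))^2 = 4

Step 1. [(-(((-3*x) - 7) + 9))^2 = 4] LHS squared, RHS 4 ≥ 0: apply √ (±), so sqrt: -(((-3*x) - 7) + 9) = 2 or -2.
Step 2. [-(((-3*x) - 7) + 9) = 2 or -2] leading − — multiply by −1. So neg: ((-3*x) - 7) + 9 = -2 or 2.
Step 3. [((-3*x) - 7) + 9 = -2 or 2] the outer +9 inverts by subtracting 9, so sub: (-3*x) - 7 = -11 or -7.
Step 4. [(-3*x) - 7 = -11 or -7] peel the -7: add 7 from each side. So sub: -3*x = -4 or 0.
Step 5. [-3*x = -4 or 0] -3 out front; divide by -3 ⇒ div: x = 4/3 or 0.

Answer: x ∈ {0, 4/3}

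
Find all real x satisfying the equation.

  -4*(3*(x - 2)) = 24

Step 1. [-4*(3*(x - 2)) = 24] LHS = -4·(…); ÷-4 both sides ⇒ div: 3*(x - 2) = -6.
Step 2. [3*(x - 2) = -6] divide by the outer 3, so div: x - 2 = -2.
Step 3. [x - 2 = -2] peel the -2: add 2 from each side. So sub: x = 0.

Answer: x ∈ {0}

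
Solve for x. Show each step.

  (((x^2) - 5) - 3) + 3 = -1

Step 1. [(((x^2) - 5) - 3) + 3 = -1] 3 comes off first (subtract 3) ⇒ sub: ((x^2) - 5) - 3 = -4.
Step 2. [((x^2) - 5) - 3 = -4] 3 comes off first (add 3). So sub: (x^2) - 5 = -1.
Step 3. [(x^2) - 5 = -1] add 5: x sits inside (… - 5). So sub: x^2 = 4.
Step 4. [x^2 = 4] √ both sides: 4 ≥ 0 gives two branches. So sqrt: x = 2 or -2.

Answer: x ∈ {-2, 2}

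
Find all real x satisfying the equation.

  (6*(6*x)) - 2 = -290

Step 1. [(6*(6*x)) - 2 = -290] the outer -2 inverts by adding 2 ⇒ sub: 6*(6*x) = -288.
Step 2. [6*(6*x) = -288] 6 out front; divide by 6 ⇒ div: 6*x = -48.
Step 3. [6*x = -48] leading coefficient 6: divide by 6. So div: x = -8.

Answer: x ∈ {-8}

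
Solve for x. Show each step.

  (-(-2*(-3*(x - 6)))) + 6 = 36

Step 1. [(-(-2*(-3*(x - 6)))) + 6 = 36] +6 is outermost — subtract 6 both sides, so sub: -(-2*(-3*(x - 6))) = 30.
Step 2. [-(-2*(-3*(x - 6))) = 30] LHS negated; negate both sides, so neg: -2*(-3*(x - 6)) = -30.
Step 3. [-2*(-3*(x - 6)) = -30] -2 out front; divide by -2, so div: -3*(x - 6) = 15.
Step 4. [-3*(x - 6) = 15] leading coefficient -3: divide by -3, so div: x - 6 = -5.
Step 5. [x - 6 = -5] peel the -6: add 6 from each side. So sub: x = 1.

Answer: x ∈ {1}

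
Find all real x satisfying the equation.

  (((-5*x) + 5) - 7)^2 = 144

Step 1. [(((-5*x) + 5) - 7)^2 = 144] 144 ≥ 0, LHS is (·)² — take ±√ ⇒ sqrt: ((-5*x) + 5) - 7 = 12 or -12.
Step 2. [((-5*x) + 5) - 7 = 12 or -12] add 7: x sits inside (… - 7), so sub: (-5*x) + 5 = 19 or -5.
Step 3. [(-5*x) + 5 = 19 or -5] subtract 5: x sits inside (… + 5) ⇒ sub: -5*x = 14 or -10.
Step 4. [-5*x = 14 or -10] -5 out front; divide by -5 ⇒ div: x = -14/5 or 2.

Answer: x ∈ {-14/5, 2}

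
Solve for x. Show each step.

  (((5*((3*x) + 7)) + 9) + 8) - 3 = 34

Step 1. [(((5*((3*x) + 7)) + 9) + 8) - 3 = 34] the outer -3 inverts by adding 3, so sub: ((5*((3*x) + 7)) + 9) + 8 = 37.
Step 2. [((5*((3*x) + 7)) + 9) + 8 = 37] 8 comes off first (subtract 8), so sub: (5*((3*x) + 7)) + 9 = 29.
Step 3. [(5*((3*x) + 7)) + 9 = 29] 9 comes off first (subtract 9). So sub: 5*((3*x) + 7) = 20.
Step 4. [5*((3*x) + 7) = 20] 5·(inner) — divide through by 5 ⇒ div: (3*x) + 7 = 4.
Step 5. [(3*x) + 7 = 4] the outer +7 inverts by subtracting 7 ⇒ sub: 3*x = -3.
Step 6. [3*x = -3] 3·(inner) — divide through by 3 ⇒ div: x = -1.

Answer: x ∈ {-1}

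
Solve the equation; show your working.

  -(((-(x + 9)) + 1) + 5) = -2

Step 1. [-(((-(x + 9)) + 1) + 5) = -2] LHS negated; negate both sides. So neg: ((-(x + 9)) + 1) + 5 = 2.
Step 2. [((-(x + 9)) + 1) + 5 = 2] +5 is outermost — subtract 5 both sides ⇒ sub: (-(x + 9)) + 1 = -3.
Step 3. [(-(x + 9)) + 1 = -3] subtract 1: x sits inside (… + 1). So sub: -(x + 9) = -4.
Step 4. [-(x + 9) = -4] leading − — multiply by −1 ⇒ neg: x + 9 = 4.
Step 5. [x + 9 = 4] subtract 9: x sits inside (… + 9), so sub: x = -5.

Answer: x ∈ {-5}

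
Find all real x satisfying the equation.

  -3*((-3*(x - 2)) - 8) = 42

Step 1. [-3*((-3*(x - 2)) - 8) = 42] divide by the outer -3, so div: (-3*(x - 2)) - 8 = -14.
Step 2. [(-3*(x - 2)) - 8 = -14] the outer -8 inverts by adding 8. So sub: -3*(x - 2) = -6.
Step 3. [-3*(x - 2) = -6] -3·(inner) — divide through by -3. So div: x - 2 = 2.
Step 4. [x - 2 = 2] -2 is outermost — add 2 both sides, so sub: x = 4.

Answer: x ∈ {4}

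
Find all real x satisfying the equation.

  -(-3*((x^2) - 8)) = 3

Step 1. [-(-3*((x^2) - 8)) = 3] leading − — multiply by −1 ⇒ neg: -3*((x^2) - 8) = -3.
Step 2. [-3*((x^2) - 8) = -3] LHS = -3·(…); ÷-3 both sides. So div: (x^2) - 8 = 1.
Step 3. [(x^2) - 8 = 1] the outer -8 inverts by adding 8, so sub: x^2 = 9.
Step 4. [x^2 = 9] LHS squared, RHS 9 ≥ 0: apply √ (±). So sqrt: x = 3 or -3.

Answer: x ∈ {-3, 3}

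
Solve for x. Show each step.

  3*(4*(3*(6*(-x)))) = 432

Step 1. [3*(4*(3*(6*(-x)))) = 432] divide by the outer 3 ⇒ div: 4*(3*(6*(-x))) = 144.
Step 2. [4*(3*(6*(-x))) = 144] 4·(inner) — divide through by 4. So div: 3*(6*(-x)) = 36.
Step 3. [3*(6*(-x)) = 36] leading coefficient 3: divide by 3, so div: 6*(-x) = 12.
Step 4. [6*(-x) = 12] divide by the outer 6. So div: -x = 2.
Step 5. [-x = 2] LHS negated; negate both sides, so neg: x = -2.

Answer: x ∈ {-2}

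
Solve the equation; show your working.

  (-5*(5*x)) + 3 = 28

Step 1. [(-5*(5*x)) + 3 = 28] subtract 3: x sits inside (… + 3), so sub: -5*(5*x) = 25.
Step 2. [-5*(5*x) = 25] -5·(inner) — divide through by -5, so div: 5*x = -5.
Step 3. [5*x = -5] 5 out front; divide by 5, so div: x = -1.

Answer: x ∈ {-1}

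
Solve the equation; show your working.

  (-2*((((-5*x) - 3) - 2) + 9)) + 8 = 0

Step 1. [(-2*((((-5*x) - 3) - 2) + 9)) + 8 = 0] subtract 8: x sits inside (… + 8) ⇒ sub: -2*((((-5*x) - 3) - 2) + 9) = -8.
Step 2. [-2*((((-5*x) - 3) - 2) + 9) = -8] leading coefficient -2: divide by -2, so div: (((-5*x) - 3) - 2) + 9 = 4.
Step 3. [(((-5*x) - 3) - 2) + 9 = 4] +9 is outermost — subtract 9 both sides, so sub: ((-5*x) - 3) - 2 = -5.
Step 4. [((-5*x) - 3) - 2 = -5] -2 is outermost — add 2 both sides ⇒ sub: (-5*x) - 3 = -3.
Step 5. [(-5*x) - 3 = -3] -3 is outermost — add 3 both sides, so sub: -5*x = 0.
Step 6. [-5*x = 0] leading coefficient -5: divide by -5. So div: x = 0.

Answer: x ∈ {0}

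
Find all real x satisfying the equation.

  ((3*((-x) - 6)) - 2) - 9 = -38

Step 1. [((3*((-x) - 6)) - 2) - 9 = -38] the outer -9 inverts by adding 9, so sub: (3*((-x) - 6)) - 2 = -29.
Step 2. [(3*((-x) - 6)) - 2 = -29] add 2: x sits inside (… - 2), so sub: 3*((-x) - 6) = -27.
Step 3. [3*((-x) - 6) = -27] divide by the outer 3, so div: (-x) - 6 = -9.
Step 4. [(-x) - 6 = -9] peel the -6: add 6 from each side, so sub: -x = -3.
Step 5. [-x = -3] leading − — multiply by −1. So neg: x = 3.

Answer: x ∈ {3}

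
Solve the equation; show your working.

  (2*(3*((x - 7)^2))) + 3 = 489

Step 1. [(2*(3*((x - 7)^2))) + 3 = 489] the outer +3 inverts by subtracting 3, so sub: 2*(3*((x - 7)^2)) = 486.
Step 2. [2*(3*((x - 7)^2)) = 486] leading coefficient 2: divide by 2, so div: 3*((x - 7)^2) = 243.
Step 3. [3*((x - 7)^2) = 243] 3·(inner) — divide through by 3, so div: (x - 7)^2 = 81.
Step 4. [(x - 7)^2 = 81] 81 ≥ 0, LHS is (·)² — take ±√, so sqrt: x - 7 = 9 or -9.
Step 5. [x - 7 = 9 or -9] peel the -7: add 7 from each side, so sub: x = 16 or -2.

Answer: x ∈ {-2, 16}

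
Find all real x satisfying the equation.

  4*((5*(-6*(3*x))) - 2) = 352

Step 1. [4*((5*(-6*(3*x))) - 2) = 352] LHS = 4·(…); ÷4 both sides. So div: (5*(-6*(3*x))) - 2 = 88.
Step 2. [(5*(-6*(3*x))) - 2 = 88] 2 comes off first (add 2), so sub: 5*(-6*(3*x)) = 90.
Step 3. [5*(-6*(3*x)) = 90] 5 out front; divide by 5, so div: -6*(3*x) = 18.
Step 4. [-6*(3*x) = 18] -6·(inner) — divide through by -6 ⇒ div: 3*x = -3.
Step 5. [3*x = -3] 3·(inner) — divide through by 3, so div: x = -1.

Answer: x ∈ {-1}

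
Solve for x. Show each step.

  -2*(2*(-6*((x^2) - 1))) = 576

Step 1. [-2*(2*(-6*((x^2) - 1))) = 576] -2·(inner) — divide through by -2. So div: 2*(-6*((x^2) - 1)) = -288.
Step 2. [2*(-6*((x^2) - 1)) = -288] LHS = 2·(…); ÷2 both sides. So div: -6*((x^2) - 1) = -144.
Step 3. [-6*((x^2) - 1) = -144] divide by the outer -6. So div: (x^2) - 1 = 24.
Step 4. [(x^2) - 1 = 24] peel the -1: add 1 from each side, so sub: x^2 = 25.
Step 5. [x^2 = 25] √ both sides: 25 ≥ 0 gives two branches ⇒ sqrt: x = 5 or -5.

Answer: x ∈ {-5, 5}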